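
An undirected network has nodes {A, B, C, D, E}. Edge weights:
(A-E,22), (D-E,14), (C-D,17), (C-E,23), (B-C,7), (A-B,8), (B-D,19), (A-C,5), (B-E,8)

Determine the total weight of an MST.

34

Kruskal: consider edges lightest-first.
A-C (5): add. Components now {A,C} {B} {D} {E}
B-C (7): add. Components now {A,B,C} {D} {E}
A-B (8): skip — A and B already connected.
B-E (8): add. Components now {A,B,C,E} {D}
D-E (14): add. Components now {A,B,C,D,E}
MST edges: A-C, B-C, B-E, D-E; total weight 5+7+8+14 = 34.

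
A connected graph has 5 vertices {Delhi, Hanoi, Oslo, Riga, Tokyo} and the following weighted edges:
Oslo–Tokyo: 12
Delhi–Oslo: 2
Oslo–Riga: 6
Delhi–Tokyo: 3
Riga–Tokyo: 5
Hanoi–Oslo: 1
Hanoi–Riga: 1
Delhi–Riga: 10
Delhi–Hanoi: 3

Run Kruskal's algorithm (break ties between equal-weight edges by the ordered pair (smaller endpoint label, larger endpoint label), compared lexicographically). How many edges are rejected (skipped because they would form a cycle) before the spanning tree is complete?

Kruskal's algorithm — process edges by increasing weight (ties by edge label):
Hanoi–Oslo (1): add — endpoints in different components.
Hanoi–Riga (1): add — endpoints in different components.
Delhi–Oslo (2): add — endpoints in different components.
Delhi–Hanoi (3): skip — Hanoi and Delhi already connected.
Delhi–Tokyo (3): add — endpoints in different components.
Edges rejected before the tree was complete: 1.

1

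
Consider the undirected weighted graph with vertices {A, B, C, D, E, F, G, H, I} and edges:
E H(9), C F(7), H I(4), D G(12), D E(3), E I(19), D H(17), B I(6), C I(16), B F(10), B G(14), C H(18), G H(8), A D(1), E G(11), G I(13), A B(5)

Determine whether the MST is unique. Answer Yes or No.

Yes

Kruskal: consider edges lightest-first.
A D (1): add — endpoints in different components.
D E (3): add — endpoints in different components.
H I (4): add — endpoints in different components.
A B (5): add — endpoints in different components.
B I (6): add — endpoints in different components.
C F (7): add — endpoints in different components.
G H (8): add — endpoints in different components.
E H (9): skip — E and H already connected.
B F (10): add — endpoints in different components.
Every non-tree edge has weight strictly greater than the heaviest edge on the tree path between its endpoints, so the MST is unique.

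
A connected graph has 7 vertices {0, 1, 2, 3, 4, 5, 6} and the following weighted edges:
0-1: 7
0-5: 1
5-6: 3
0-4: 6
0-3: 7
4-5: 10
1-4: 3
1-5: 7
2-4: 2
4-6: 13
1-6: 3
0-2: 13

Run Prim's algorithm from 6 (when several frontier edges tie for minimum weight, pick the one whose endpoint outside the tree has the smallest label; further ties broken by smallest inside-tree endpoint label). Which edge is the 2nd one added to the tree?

1-4

Prim's algorithm from 6:
Step 1: cheapest edge leaving the tree is 1-6 (3); add 1.
Step 2: cheapest edge leaving the tree is 1-4 (3); add 4.
Step 3: cheapest edge leaving the tree is 2-4 (2); add 2.
Step 4: cheapest edge leaving the tree is 5-6 (3); add 5.
Step 5: cheapest edge leaving the tree is 0-5 (1); add 0.
Step 6: cheapest edge leaving the tree is 0-3 (7); add 3.
The 2nd edge added is 1-4.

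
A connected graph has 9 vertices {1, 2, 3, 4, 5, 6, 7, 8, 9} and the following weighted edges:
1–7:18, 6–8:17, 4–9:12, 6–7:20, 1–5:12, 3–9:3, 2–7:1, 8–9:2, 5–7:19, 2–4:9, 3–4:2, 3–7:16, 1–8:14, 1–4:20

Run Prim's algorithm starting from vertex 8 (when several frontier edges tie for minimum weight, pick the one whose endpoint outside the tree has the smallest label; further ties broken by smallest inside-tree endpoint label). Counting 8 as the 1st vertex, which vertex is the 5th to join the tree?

Grow the tree from 8 using Prim:
Step 1: frontier [8–9 2, 1–8 14, 6–8 17] → take 8–9 (2); add 9.
Step 2: frontier [1–8 14, 6–8 17, 3–9 3, 4–9 12] → take 3–9 (3); add 3.
Step 3: frontier [3–4 2, 3–7 16, 1–8 14, 6–8 17, 4–9 12] → take 3–4 (2); add 4.
Step 4: frontier [3–7 16, 2–4 9, 1–4 20, 1–8 14, 6–8 17] → take 2–4 (9); add 2.
Step 5: frontier [2–7 1, 3–7 16, 1–4 20, 1–8 14, 6–8 17] → take 2–7 (1); add 7.
Step 6: frontier [1–4 20, 1–7 18, 5–7 19, 6–7 20, 1–8 14, 6–8 17] → take 1–8 (14); add 1.
Step 7: frontier [1–5 12, 5–7 19, 6–7 20, 6–8 17] → take 1–5 (12); add 5.
Step 8: frontier [6–7 20, 6–8 17] → take 6–8 (17); add 6.
Vertex order: 8, 9, 3, 4, 2, 7, 1, 5, 6. The 5th vertex is 2.

2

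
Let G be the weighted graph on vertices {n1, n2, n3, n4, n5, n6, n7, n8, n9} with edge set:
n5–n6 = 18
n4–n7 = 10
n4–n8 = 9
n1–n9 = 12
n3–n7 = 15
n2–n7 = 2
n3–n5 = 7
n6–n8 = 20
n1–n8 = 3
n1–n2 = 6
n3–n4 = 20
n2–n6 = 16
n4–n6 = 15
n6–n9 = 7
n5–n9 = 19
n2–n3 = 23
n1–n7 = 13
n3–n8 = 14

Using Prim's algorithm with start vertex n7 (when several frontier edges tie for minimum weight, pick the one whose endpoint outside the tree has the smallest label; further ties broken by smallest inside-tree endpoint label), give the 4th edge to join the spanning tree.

n4-n8

Grow the tree from n7 using Prim:
Step 1: cheapest edge leaving the tree is n2–n7 (2); add n2.
Step 2: cheapest edge leaving the tree is n1–n2 (6); add n1.
Step 3: cheapest edge leaving the tree is n1–n8 (3); add n8.
Step 4: cheapest edge leaving the tree is n4–n8 (9); add n4.
Step 5: cheapest edge leaving the tree is n1–n9 (12); add n9.
Step 6: cheapest edge leaving the tree is n6–n9 (7); add n6.
Step 7: cheapest edge leaving the tree is n3–n8 (14); add n3.
Step 8: cheapest edge leaving the tree is n3–n5 (7); add n5.
The 4th edge added is n4–n8.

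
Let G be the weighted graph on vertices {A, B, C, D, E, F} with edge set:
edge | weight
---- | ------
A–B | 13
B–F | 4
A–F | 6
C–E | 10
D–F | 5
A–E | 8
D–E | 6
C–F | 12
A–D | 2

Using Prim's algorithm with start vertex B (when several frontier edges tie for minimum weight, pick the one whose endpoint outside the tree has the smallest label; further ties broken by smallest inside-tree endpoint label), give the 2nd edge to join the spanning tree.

D-F

Grow the tree from B using Prim:
Step 1: frontier [B–F 4, A–B 13] → take B–F (4); add F.
Step 2: frontier [A–B 13, D–F 5, A–F 6, C–F 12] → take D–F (5); add D.
Step 3: frontier [A–B 13, A–D 2, D–E 6, A–F 6, C–F 12] → take A–D (2); add A.
Step 4: frontier [A–E 8, D–E 6, C–F 12] → take D–E (6); add E.
Step 5: frontier [C–E 10, C–F 12] → take C–E (10); add C.
The 2nd edge added is D–F.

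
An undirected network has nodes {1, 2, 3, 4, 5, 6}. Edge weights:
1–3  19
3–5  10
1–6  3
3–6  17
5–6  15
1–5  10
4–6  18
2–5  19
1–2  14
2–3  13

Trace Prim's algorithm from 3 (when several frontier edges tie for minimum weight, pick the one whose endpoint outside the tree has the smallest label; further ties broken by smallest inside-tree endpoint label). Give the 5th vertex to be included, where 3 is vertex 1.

2

Prim, starting at 3.
Step 1: frontier [3–5 10, 2–3 13, 3–6 17, 1–3 19] → take 3–5 (10); add 5.
Step 2: frontier [2–3 13, 3–6 17, 1–3 19, 1–5 10, 5–6 15, 2–5 19] → take 1–5 (10); add 1.
Step 3: frontier [1–6 3, 1–2 14, 2–3 13, 3–6 17, 5–6 15, 2–5 19] → take 1–6 (3); add 6.
Step 4: frontier [1–2 14, 2–3 13, 2–5 19, 4–6 18] → take 2–3 (13); add 2.
Step 5: frontier [4–6 18] → take 4–6 (18); add 4.
Vertex order: 3, 5, 1, 6, 2, 4. The 5th vertex is 2.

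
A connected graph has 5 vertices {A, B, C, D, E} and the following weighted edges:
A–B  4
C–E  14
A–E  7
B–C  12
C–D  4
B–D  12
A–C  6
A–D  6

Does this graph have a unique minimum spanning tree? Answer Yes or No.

No

Kruskal's algorithm — process edges by increasing weight (ties by edge label):
A–B (4): add — endpoints in different components.
C–D (4): add — endpoints in different components.
A–C (6): add — endpoints in different components.
A–D (6): skip — A and D already connected.
A–E (7): add — endpoints in different components.
Non-tree edge A–D has weight 6, equal to the heaviest edge on its tree cycle — swapping gives another MST of the same weight. Not unique.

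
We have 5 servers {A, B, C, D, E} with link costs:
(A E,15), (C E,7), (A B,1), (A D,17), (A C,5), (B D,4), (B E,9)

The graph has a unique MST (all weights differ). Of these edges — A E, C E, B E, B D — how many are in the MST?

2

Sort edges by weight, then run Kruskal:
A B (1): add. Components now {A,B} {C} {D} {E}
B D (4): add. Components now {A,B,D} {C} {E}
A C (5): add. Components now {A,B,C,D} {E}
C E (7): add. Components now {A,B,C,D,E}
MST edge set: {A B, B D, A C, C E}.
Of the listed edges, {C E, B D} are in the MST → 2.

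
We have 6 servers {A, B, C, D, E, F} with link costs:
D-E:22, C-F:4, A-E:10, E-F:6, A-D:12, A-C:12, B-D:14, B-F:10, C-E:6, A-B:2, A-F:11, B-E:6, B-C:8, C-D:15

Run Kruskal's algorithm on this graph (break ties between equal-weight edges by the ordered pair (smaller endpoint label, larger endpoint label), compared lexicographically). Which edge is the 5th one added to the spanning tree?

A-D

Kruskal's algorithm — process edges by increasing weight (ties by edge label):
A-B (2): add — endpoints in different components.
C-F (4): add — endpoints in different components.
B-E (6): add — endpoints in different components.
C-E (6): add — endpoints in different components.
E-F (6): skip — E and F already connected.
B-C (8): skip — B and C already connected.
A-E (10): skip — A and E already connected.
B-F (10): skip — B and F already connected.
A-F (11): skip — A and F already connected.
A-C (12): skip — A and C already connected.
A-D (12): add — endpoints in different components.
The 5th edge added is A-D.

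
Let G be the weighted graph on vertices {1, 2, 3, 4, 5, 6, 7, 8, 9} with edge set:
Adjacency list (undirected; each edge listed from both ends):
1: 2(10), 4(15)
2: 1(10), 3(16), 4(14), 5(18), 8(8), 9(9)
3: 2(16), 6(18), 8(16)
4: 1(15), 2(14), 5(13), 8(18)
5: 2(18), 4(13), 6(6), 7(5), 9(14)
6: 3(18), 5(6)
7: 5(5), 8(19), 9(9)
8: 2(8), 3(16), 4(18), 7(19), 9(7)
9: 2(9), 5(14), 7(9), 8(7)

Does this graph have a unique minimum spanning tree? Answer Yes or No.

Kruskal's algorithm — process edges by increasing weight (ties by edge label):
5 7 (5): add — endpoints in different components.
5 6 (6): add — endpoints in different components.
8 9 (7): add — endpoints in different components.
2 8 (8): add — endpoints in different components.
2 9 (9): skip — 2 and 9 already connected.
7 9 (9): add — endpoints in different components.
1 2 (10): add — endpoints in different components.
4 5 (13): add — endpoints in different components.
2 4 (14): skip — 2 and 4 already connected.
5 9 (14): skip — 5 and 9 already connected.
1 4 (15): skip — 1 and 4 already connected.
2 3 (16): add — endpoints in different components.
Non-tree edge 3 8 has weight 16, equal to the heaviest edge on its tree cycle — swapping gives another MST of the same weight. Not unique.

No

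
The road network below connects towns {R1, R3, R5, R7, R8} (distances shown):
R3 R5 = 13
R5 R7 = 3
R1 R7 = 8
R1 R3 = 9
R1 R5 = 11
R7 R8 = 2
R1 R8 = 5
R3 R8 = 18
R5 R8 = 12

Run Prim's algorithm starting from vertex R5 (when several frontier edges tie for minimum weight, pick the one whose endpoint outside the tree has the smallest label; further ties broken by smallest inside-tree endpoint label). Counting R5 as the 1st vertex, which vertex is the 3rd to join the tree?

R8

Prim's algorithm from R5:
Step 1: cheapest edge leaving the tree is R5 R7 (3); add R7.
Step 2: cheapest edge leaving the tree is R7 R8 (2); add R8.
Step 3: cheapest edge leaving the tree is R1 R8 (5); add R1.
Step 4: cheapest edge leaving the tree is R1 R3 (9); add R3.
Vertex order: R5, R7, R8, R1, R3. The 3rd vertex is R8.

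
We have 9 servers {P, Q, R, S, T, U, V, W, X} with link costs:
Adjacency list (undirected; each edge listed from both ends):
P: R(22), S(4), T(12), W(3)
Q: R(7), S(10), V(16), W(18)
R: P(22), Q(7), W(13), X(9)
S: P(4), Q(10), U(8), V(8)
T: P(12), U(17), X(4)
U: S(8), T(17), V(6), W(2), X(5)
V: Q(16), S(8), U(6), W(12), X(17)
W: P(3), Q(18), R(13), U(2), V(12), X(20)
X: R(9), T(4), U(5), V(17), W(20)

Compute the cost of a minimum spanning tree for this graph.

Kruskal: consider edges lightest-first.
U W (2): add — endpoints in different components.
P W (3): add — endpoints in different components.
P S (4): add — endpoints in different components.
T X (4): add — endpoints in different components.
U X (5): add — endpoints in different components.
U V (6): add — endpoints in different components.
Q R (7): add — endpoints in different components.
S U (8): skip — U and S already connected.
S V (8): skip — V and S already connected.
R X (9): add — endpoints in different components.
MST edges: U W, P W, P S, T X, U X, U V, Q R, R X; total weight 2+3+4+4+5+6+7+9 = 40.

40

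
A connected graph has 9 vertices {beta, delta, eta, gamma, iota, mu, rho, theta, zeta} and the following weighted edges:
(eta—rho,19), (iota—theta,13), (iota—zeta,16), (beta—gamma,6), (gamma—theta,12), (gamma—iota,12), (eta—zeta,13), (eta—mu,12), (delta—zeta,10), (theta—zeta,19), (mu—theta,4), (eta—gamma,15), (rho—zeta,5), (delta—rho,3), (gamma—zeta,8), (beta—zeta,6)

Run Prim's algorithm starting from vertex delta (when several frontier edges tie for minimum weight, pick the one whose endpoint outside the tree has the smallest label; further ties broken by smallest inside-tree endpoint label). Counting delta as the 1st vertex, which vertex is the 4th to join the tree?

beta

Prim, starting at delta.
Step 1: cheapest edge leaving the tree is delta—rho (3); add rho.
Step 2: cheapest edge leaving the tree is rho—zeta (5); add zeta.
Step 3: cheapest edge leaving the tree is beta—zeta (6); add beta.
Step 4: cheapest edge leaving the tree is beta—gamma (6); add gamma.
Step 5: cheapest edge leaving the tree is gamma—iota (12); add iota.
Step 6: cheapest edge leaving the tree is gamma—theta (12); add theta.
Step 7: cheapest edge leaving the tree is mu—theta (4); add mu.
Step 8: cheapest edge leaving the tree is eta—mu (12); add eta.
Vertex order: delta, rho, zeta, beta, gamma, iota, theta, mu, eta. The 4th vertex is beta.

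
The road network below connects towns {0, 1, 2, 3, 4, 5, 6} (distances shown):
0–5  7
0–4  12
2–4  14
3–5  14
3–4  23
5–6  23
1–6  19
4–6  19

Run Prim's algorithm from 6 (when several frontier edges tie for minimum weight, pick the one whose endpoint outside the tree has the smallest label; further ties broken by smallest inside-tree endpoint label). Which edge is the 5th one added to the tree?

2-4

Prim's algorithm from 6:
Step 1: cheapest edge leaving the tree is 1–6 (19); add 1.
Step 2: cheapest edge leaving the tree is 4–6 (19); add 4.
Step 3: cheapest edge leaving the tree is 0–4 (12); add 0.
Step 4: cheapest edge leaving the tree is 0–5 (7); add 5.
Step 5: cheapest edge leaving the tree is 2–4 (14); add 2.
Step 6: cheapest edge leaving the tree is 3–5 (14); add 3.
The 5th edge added is 2–4.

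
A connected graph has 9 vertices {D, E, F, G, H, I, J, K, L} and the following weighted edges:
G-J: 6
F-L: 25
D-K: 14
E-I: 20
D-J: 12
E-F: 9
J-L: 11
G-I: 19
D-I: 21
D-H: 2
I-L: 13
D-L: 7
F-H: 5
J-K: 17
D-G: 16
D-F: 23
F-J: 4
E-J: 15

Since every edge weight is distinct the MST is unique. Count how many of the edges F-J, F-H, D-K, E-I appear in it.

Sort edges by weight, then run Kruskal:
D-H (2): add — endpoints in different components.
F-J (4): add — endpoints in different components.
F-H (5): add — endpoints in different components.
G-J (6): add — endpoints in different components.
D-L (7): add — endpoints in different components.
E-F (9): add — endpoints in different components.
J-L (11): skip — J and L already connected.
D-J (12): skip — D and J already connected.
I-L (13): add — endpoints in different components.
D-K (14): add — endpoints in different components.
MST edge set: {D-H, F-J, F-H, G-J, D-L, E-F, I-L, D-K}.
Of the listed edges, {F-J, F-H, D-K} are in the MST → 3.

3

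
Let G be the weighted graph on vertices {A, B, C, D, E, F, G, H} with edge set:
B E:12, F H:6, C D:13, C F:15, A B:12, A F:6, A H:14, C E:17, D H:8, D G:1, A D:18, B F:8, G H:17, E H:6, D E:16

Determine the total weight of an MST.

Kruskal: consider edges lightest-first.
D G (1): add — endpoints in different components.
A F (6): add — endpoints in different components.
E H (6): add — endpoints in different components.
F H (6): add — endpoints in different components.
B F (8): add — endpoints in different components.
D H (8): add — endpoints in different components.
A B (12): skip — A and B already connected.
B E (12): skip — B and E already connected.
C D (13): add — endpoints in different components.
MST edges: D G, A F, E H, F H, B F, D H, C D; total weight 1+6+6+6+8+8+13 = 48.

48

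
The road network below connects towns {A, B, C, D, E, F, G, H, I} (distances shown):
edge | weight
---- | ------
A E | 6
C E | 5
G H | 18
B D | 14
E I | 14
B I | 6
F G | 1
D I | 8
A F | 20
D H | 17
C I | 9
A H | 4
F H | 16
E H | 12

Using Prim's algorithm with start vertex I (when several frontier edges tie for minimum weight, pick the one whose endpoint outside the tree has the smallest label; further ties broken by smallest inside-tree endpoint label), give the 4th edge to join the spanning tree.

C-E

Prim, starting at I.
Step 1: frontier [B I 6, D I 8, C I 9, E I 14] → take B I (6); add B.
Step 2: frontier [B D 14, D I 8, C I 9, E I 14] → take D I (8); add D.
Step 3: frontier [D H 17, C I 9, E I 14] → take C I (9); add C.
Step 4: frontier [C E 5, D H 17, E I 14] → take C E (5); add E.
Step 5: frontier [D H 17, A E 6, E H 12] → take A E (6); add A.
Step 6: frontier [A H 4, A F 20, D H 17, E H 12] → take A H (4); add H.
Step 7: frontier [A F 20, F H 16, G H 18] → take F H (16); add F.
Step 8: frontier [F G 1, G H 18] → take F G (1); add G.
The 4th edge added is C E.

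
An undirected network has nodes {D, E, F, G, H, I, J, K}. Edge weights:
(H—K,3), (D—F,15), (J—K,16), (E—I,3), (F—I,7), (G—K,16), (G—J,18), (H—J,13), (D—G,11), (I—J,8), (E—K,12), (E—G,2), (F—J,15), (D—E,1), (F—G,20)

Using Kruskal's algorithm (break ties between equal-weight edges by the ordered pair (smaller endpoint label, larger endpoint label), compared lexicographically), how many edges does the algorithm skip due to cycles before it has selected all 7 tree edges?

Kruskal's algorithm — process edges by increasing weight (ties by edge label):
D—E (1): add — endpoints in different components.
E—G (2): add — endpoints in different components.
E—I (3): add — endpoints in different components.
H—K (3): add — endpoints in different components.
F—I (7): add — endpoints in different components.
I—J (8): add — endpoints in different components.
D—G (11): skip — D and G already connected.
E—K (12): add — endpoints in different components.
Edges rejected before the tree was complete: 1.

1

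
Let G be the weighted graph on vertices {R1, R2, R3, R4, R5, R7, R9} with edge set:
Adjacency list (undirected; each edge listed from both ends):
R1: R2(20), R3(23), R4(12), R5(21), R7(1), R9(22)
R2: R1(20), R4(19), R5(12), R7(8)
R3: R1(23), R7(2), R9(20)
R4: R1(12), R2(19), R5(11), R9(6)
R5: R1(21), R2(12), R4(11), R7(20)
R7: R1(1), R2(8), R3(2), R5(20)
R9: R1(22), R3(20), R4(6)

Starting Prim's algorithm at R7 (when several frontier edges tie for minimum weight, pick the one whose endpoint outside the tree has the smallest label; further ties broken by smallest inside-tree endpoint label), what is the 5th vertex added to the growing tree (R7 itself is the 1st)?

Grow the tree from R7 using Prim:
Step 1: frontier [R1-R7 1, R3-R7 2, R2-R7 8, R5-R7 20] → take R1-R7 (1); add R1.
Step 2: frontier [R1-R4 12, R1-R2 20, R1-R5 21, R1-R9 22, R1-R3 23, R3-R7 2, R2-R7 8, R5-R7 20] → take R3-R7 (2); add R3.
Step 3: frontier [R1-R4 12, R1-R2 20, R1-R5 21, R1-R9 22, R3-R9 20, R2-R7 8, R5-R7 20] → take R2-R7 (8); add R2.
Step 4: frontier [R1-R4 12, R1-R5 21, R1-R9 22, R2-R5 12, R2-R4 19, R3-R9 20, R5-R7 20] → take R1-R4 (12); add R4.
Step 5: frontier [R1-R5 21, R1-R9 22, R2-R5 12, R3-R9 20, R4-R9 6, R4-R5 11, R5-R7 20] → take R4-R9 (6); add R9.
Step 6: frontier [R1-R5 21, R2-R5 12, R4-R5 11, R5-R7 20] → take R4-R5 (11); add R5.
Vertex order: R7, R1, R3, R2, R4, R9, R5. The 5th vertex is R4.

R4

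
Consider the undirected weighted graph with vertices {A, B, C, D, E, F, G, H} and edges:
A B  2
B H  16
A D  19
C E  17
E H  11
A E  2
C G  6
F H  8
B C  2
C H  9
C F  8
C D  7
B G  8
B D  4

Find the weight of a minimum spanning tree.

Kruskal's algorithm — process edges by increasing weight (ties by edge label):
A B (2): add — endpoints in different components.
A E (2): add — endpoints in different components.
B C (2): add — endpoints in different components.
B D (4): add — endpoints in different components.
C G (6): add — endpoints in different components.
C D (7): skip — C and D already connected.
B G (8): skip — B and G already connected.
C F (8): add — endpoints in different components.
F H (8): add — endpoints in different components.
MST edges: A B, A E, B C, B D, C G, C F, F H; total weight 2+2+2+4+6+8+8 = 32.

32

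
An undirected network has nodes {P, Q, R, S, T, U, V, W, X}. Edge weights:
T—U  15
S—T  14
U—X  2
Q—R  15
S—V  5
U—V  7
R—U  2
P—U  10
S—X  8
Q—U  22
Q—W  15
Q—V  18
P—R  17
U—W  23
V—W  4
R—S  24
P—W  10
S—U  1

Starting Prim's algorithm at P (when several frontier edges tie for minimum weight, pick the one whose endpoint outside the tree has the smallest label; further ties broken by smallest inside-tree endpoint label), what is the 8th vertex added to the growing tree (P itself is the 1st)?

Grow the tree from P using Prim:
Step 1: cheapest edge leaving the tree is P—U (10); add U.
Step 2: cheapest edge leaving the tree is S—U (1); add S.
Step 3: cheapest edge leaving the tree is R—U (2); add R.
Step 4: cheapest edge leaving the tree is U—X (2); add X.
Step 5: cheapest edge leaving the tree is S—V (5); add V.
Step 6: cheapest edge leaving the tree is V—W (4); add W.
Step 7: cheapest edge leaving the tree is S—T (14); add T.
Step 8: cheapest edge leaving the tree is Q—R (15); add Q.
Vertex order: P, U, S, R, X, V, W, T, Q. The 8th vertex is T.

T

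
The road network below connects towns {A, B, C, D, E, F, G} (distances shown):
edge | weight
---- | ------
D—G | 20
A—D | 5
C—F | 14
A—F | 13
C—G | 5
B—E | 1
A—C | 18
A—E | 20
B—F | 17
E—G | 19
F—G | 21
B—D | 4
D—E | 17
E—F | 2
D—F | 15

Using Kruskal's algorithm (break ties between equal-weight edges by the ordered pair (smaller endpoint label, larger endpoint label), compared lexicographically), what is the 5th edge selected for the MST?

Kruskal: consider edges lightest-first.
B—E (1): add. Components now {A} {B,E} {C} {D} {F} {G}
E—F (2): add. Components now {A} {B,E,F} {C} {D} {G}
B—D (4): add. Components now {A} {B,D,E,F} {C} {G}
A—D (5): add. Components now {A,B,D,E,F} {C} {G}
C—G (5): add. Components now {A,B,D,E,F} {C,G}
A—F (13): skip — A and F already connected.
C—F (14): add. Components now {A,B,C,D,E,F,G}
The 5th edge added is C—G.

C-G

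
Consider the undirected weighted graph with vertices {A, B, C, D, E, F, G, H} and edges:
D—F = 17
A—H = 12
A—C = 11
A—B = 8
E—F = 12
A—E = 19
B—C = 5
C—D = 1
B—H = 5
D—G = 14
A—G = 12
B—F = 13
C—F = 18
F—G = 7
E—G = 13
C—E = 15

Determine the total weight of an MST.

50

Sort edges by weight, then run Kruskal:
C—D (1): add — endpoints in different components.
B—C (5): add — endpoints in different components.
B—H (5): add — endpoints in different components.
F—G (7): add — endpoints in different components.
A—B (8): add — endpoints in different components.
A—C (11): skip — A and C already connected.
A—G (12): add — endpoints in different components.
A—H (12): skip — A and H already connected.
E—F (12): add — endpoints in different components.
MST edges: C—D, B—C, B—H, F—G, A—B, A—G, E—F; total weight 1+5+5+7+8+12+12 = 50.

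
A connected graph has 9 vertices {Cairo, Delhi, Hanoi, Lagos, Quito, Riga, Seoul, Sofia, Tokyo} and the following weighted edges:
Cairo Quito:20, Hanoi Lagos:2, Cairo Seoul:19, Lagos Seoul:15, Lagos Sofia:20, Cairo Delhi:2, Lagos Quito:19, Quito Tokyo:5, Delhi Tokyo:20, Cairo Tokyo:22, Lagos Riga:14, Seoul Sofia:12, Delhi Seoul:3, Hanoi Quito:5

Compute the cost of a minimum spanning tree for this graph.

58

Grow the tree from Cairo using Prim:
Step 1: cheapest edge leaving the tree is Cairo Delhi (2); add Delhi.
Step 2: cheapest edge leaving the tree is Delhi Seoul (3); add Seoul.
Step 3: cheapest edge leaving the tree is Seoul Sofia (12); add Sofia.
Step 4: cheapest edge leaving the tree is Lagos Seoul (15); add Lagos.
Step 5: cheapest edge leaving the tree is Hanoi Lagos (2); add Hanoi.
Step 6: cheapest edge leaving the tree is Hanoi Quito (5); add Quito.
Step 7: cheapest edge leaving the tree is Quito Tokyo (5); add Tokyo.
Step 8: cheapest edge leaving the tree is Lagos Riga (14); add Riga.
MST edges: Cairo Delhi, Delhi Seoul, Seoul Sofia, Lagos Seoul, Hanoi Lagos, Hanoi Quito, Quito Tokyo, Lagos Riga; total weight 2+3+12+15+2+5+5+14 = 58.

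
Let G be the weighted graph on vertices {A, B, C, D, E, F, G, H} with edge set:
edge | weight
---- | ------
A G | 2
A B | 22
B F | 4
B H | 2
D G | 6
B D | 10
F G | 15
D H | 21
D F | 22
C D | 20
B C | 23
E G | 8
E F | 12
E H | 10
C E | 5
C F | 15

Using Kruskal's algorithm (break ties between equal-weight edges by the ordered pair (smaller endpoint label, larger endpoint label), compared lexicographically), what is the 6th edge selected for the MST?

E-G

Kruskal: consider edges lightest-first.
A G (2): add — endpoints in different components.
B H (2): add — endpoints in different components.
B F (4): add — endpoints in different components.
C E (5): add — endpoints in different components.
D G (6): add — endpoints in different components.
E G (8): add — endpoints in different components.
B D (10): add — endpoints in different components.
The 6th edge added is E G.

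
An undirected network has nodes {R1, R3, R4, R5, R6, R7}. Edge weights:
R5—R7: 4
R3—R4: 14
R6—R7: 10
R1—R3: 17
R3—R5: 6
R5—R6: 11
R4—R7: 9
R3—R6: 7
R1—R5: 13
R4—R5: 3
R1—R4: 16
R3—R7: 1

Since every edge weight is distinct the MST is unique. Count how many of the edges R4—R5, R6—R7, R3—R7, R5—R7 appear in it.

Kruskal: consider edges lightest-first.
R3—R7 (1): add — endpoints in different components.
R4—R5 (3): add — endpoints in different components.
R5—R7 (4): add — endpoints in different components.
R3—R5 (6): skip — R3 and R5 already connected.
R3—R6 (7): add — endpoints in different components.
R4—R7 (9): skip — R4 and R7 already connected.
R6—R7 (10): skip — R6 and R7 already connected.
R5—R6 (11): skip — R6 and R5 already connected.
R1—R5 (13): add — endpoints in different components.
MST edge set: {R3—R7, R4—R5, R5—R7, R3—R6, R1—R5}.
Of the listed edges, {R4—R5, R3—R7, R5—R7} are in the MST → 3.

3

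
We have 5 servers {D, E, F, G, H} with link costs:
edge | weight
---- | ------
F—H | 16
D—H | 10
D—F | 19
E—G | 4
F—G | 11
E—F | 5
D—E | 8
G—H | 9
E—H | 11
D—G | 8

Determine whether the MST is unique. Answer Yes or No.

No

Kruskal: consider edges lightest-first.
E—G (4): add — endpoints in different components.
E—F (5): add — endpoints in different components.
D—E (8): add — endpoints in different components.
D—G (8): skip — D and G already connected.
G—H (9): add — endpoints in different components.
Non-tree edge D—G has weight 8, equal to the heaviest edge on its tree cycle — swapping gives another MST of the same weight. Not unique.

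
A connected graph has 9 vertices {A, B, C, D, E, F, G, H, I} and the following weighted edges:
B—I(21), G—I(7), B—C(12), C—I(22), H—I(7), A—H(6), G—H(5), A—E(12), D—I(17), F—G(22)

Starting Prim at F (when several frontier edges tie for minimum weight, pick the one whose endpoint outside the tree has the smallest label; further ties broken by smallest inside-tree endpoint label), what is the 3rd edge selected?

Grow the tree from F using Prim:
Step 1: frontier [F—G 22] → take F—G (22); add G.
Step 2: frontier [G—H 5, G—I 7] → take G—H (5); add H.
Step 3: frontier [G—I 7, A—H 6, H—I 7] → take A—H (6); add A.
Step 4: frontier [A—E 12, G—I 7, H—I 7] → take G—I (7); add I.
Step 5: frontier [A—E 12, D—I 17, B—I 21, C—I 22] → take A—E (12); add E.
Step 6: frontier [D—I 17, B—I 21, C—I 22] → take D—I (17); add D.
Step 7: frontier [B—I 21, C—I 22] → take B—I (21); add B.
Step 8: frontier [B—C 12, C—I 22] → take B—C (12); add C.
The 3rd edge added is A—H.

A-H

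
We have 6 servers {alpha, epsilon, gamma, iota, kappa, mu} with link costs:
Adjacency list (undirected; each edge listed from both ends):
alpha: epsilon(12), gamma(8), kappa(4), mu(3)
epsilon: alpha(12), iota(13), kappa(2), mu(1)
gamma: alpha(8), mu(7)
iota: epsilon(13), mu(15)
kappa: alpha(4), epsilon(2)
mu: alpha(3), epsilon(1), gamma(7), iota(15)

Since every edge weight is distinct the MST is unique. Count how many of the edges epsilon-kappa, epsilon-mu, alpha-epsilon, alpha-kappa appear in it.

Kruskal's algorithm — process edges by increasing weight (ties by edge label):
epsilon-mu (1): add. Components now {kappa} {epsilon,mu} {alpha} {iota} {gamma}
epsilon-kappa (2): add. Components now {epsilon,kappa,mu} {alpha} {iota} {gamma}
alpha-mu (3): add. Components now {alpha,epsilon,kappa,mu} {iota} {gamma}
alpha-kappa (4): skip — kappa and alpha already connected.
gamma-mu (7): add. Components now {alpha,epsilon,gamma,kappa,mu} {iota}
alpha-gamma (8): skip — alpha and gamma already connected.
alpha-epsilon (12): skip — epsilon and alpha already connected.
epsilon-iota (13): add. Components now {alpha,epsilon,gamma,iota,kappa,mu}
MST edge set: {epsilon-mu, epsilon-kappa, alpha-mu, gamma-mu, epsilon-iota}.
Of the listed edges, {epsilon-kappa, epsilon-mu} are in the MST → 2.

2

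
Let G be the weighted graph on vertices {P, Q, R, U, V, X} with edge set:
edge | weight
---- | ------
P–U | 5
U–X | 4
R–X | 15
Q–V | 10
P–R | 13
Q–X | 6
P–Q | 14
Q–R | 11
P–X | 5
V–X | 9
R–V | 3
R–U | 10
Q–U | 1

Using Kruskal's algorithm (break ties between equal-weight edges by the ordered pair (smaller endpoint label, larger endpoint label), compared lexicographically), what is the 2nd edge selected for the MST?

R-V

Kruskal: consider edges lightest-first.
Q–U (1): add — endpoints in different components.
R–V (3): add — endpoints in different components.
U–X (4): add — endpoints in different components.
P–U (5): add — endpoints in different components.
P–X (5): skip — P and X already connected.
Q–X (6): skip — Q and X already connected.
V–X (9): add — endpoints in different components.
The 2nd edge added is R–V.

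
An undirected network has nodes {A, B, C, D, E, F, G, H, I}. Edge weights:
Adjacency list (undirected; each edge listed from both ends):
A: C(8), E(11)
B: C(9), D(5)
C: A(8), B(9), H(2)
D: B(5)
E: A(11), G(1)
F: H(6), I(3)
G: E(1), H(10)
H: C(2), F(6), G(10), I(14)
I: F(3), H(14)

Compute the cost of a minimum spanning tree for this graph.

Prim, starting at C.
Step 1: cheapest edge leaving the tree is C H (2); add H.
Step 2: cheapest edge leaving the tree is F H (6); add F.
Step 3: cheapest edge leaving the tree is F I (3); add I.
Step 4: cheapest edge leaving the tree is A C (8); add A.
Step 5: cheapest edge leaving the tree is B C (9); add B.
Step 6: cheapest edge leaving the tree is B D (5); add D.
Step 7: cheapest edge leaving the tree is G H (10); add G.
Step 8: cheapest edge leaving the tree is E G (1); add E.
MST edges: C H, F H, F I, A C, B C, B D, G H, E G; total weight 2+6+3+8+9+5+10+1 = 44.

44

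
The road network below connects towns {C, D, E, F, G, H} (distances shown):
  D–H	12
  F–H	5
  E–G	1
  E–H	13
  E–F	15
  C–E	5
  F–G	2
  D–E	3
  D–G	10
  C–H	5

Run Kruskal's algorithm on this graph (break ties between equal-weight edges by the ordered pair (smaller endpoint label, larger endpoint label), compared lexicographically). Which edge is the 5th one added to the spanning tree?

Kruskal's algorithm — process edges by increasing weight (ties by edge label):
E–G (1): add — endpoints in different components.
F–G (2): add — endpoints in different components.
D–E (3): add — endpoints in different components.
C–E (5): add — endpoints in different components.
C–H (5): add — endpoints in different components.
The 5th edge added is C–H.

C-H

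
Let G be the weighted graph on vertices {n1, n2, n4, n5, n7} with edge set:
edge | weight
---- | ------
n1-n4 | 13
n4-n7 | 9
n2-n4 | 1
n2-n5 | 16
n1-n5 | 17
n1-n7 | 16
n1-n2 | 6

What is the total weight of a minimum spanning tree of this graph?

32

Sort edges by weight, then run Kruskal:
n2-n4 (1): add — endpoints in different components.
n1-n2 (6): add — endpoints in different components.
n4-n7 (9): add — endpoints in different components.
n1-n4 (13): skip — n1 and n4 already connected.
n1-n7 (16): skip — n7 and n1 already connected.
n2-n5 (16): add — endpoints in different components.
MST edges: n2-n4, n1-n2, n4-n7, n2-n5; total weight 1+6+9+16 = 32.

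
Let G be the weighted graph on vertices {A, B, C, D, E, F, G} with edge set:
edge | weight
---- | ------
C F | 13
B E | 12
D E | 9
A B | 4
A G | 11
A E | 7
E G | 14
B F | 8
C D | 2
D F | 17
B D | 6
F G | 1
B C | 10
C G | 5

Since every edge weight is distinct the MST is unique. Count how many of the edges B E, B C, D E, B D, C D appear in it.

Sort edges by weight, then run Kruskal:
F G (1): add — endpoints in different components.
C D (2): add — endpoints in different components.
A B (4): add — endpoints in different components.
C G (5): add — endpoints in different components.
B D (6): add — endpoints in different components.
A E (7): add — endpoints in different components.
MST edge set: {F G, C D, A B, C G, B D, A E}.
Of the listed edges, {B D, C D} are in the MST → 2.

2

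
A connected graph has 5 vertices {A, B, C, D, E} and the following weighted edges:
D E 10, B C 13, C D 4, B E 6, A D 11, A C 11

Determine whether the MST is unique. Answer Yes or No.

No

Sort edges by weight, then run Kruskal:
C D (4): add. Components now {A} {B} {C,D} {E}
B E (6): add. Components now {A} {B,E} {C,D}
D E (10): add. Components now {A} {B,C,D,E}
A C (11): add. Components now {A,B,C,D,E}
Non-tree edge A D has weight 11, equal to the heaviest edge on its tree cycle — swapping gives another MST of the same weight. Not unique.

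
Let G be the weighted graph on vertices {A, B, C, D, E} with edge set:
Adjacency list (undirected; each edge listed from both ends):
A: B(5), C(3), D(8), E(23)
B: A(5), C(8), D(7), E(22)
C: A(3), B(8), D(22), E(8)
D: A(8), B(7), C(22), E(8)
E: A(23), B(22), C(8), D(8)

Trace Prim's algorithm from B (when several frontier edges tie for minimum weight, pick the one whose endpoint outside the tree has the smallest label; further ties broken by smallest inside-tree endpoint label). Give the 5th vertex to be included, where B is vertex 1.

E

Grow the tree from B using Prim:
Step 1: frontier [A-B 5, B-D 7, B-C 8, B-E 22] → take A-B (5); add A.
Step 2: frontier [A-C 3, A-D 8, A-E 23, B-D 7, B-C 8, B-E 22] → take A-C (3); add C.
Step 3: frontier [A-D 8, A-E 23, B-D 7, B-E 22, C-E 8, C-D 22] → take B-D (7); add D.
Step 4: frontier [A-E 23, B-E 22, C-E 8, D-E 8] → take C-E (8); add E.
Vertex order: B, A, C, D, E. The 5th vertex is E.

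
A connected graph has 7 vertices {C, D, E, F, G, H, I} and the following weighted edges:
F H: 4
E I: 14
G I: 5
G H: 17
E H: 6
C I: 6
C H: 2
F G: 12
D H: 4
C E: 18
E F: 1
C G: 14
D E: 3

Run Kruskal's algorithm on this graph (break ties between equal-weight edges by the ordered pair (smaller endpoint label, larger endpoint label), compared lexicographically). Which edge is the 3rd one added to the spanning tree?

Kruskal: consider edges lightest-first.
E F (1): add — endpoints in different components.
C H (2): add — endpoints in different components.
D E (3): add — endpoints in different components.
D H (4): add — endpoints in different components.
F H (4): skip — F and H already connected.
G I (5): add — endpoints in different components.
C I (6): add — endpoints in different components.
The 3rd edge added is D E.

D-E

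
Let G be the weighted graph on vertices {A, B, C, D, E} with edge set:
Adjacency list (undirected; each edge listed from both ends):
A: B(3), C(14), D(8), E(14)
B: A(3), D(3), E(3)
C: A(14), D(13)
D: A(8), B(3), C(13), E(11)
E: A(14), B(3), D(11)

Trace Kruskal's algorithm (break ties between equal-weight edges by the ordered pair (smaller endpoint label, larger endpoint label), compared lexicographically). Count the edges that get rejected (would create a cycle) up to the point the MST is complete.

2

Kruskal: consider edges lightest-first.
A–B (3): add — endpoints in different components.
B–D (3): add — endpoints in different components.
B–E (3): add — endpoints in different components.
A–D (8): skip — A and D already connected.
D–E (11): skip — D and E already connected.
C–D (13): add — endpoints in different components.
Edges rejected before the tree was complete: 2.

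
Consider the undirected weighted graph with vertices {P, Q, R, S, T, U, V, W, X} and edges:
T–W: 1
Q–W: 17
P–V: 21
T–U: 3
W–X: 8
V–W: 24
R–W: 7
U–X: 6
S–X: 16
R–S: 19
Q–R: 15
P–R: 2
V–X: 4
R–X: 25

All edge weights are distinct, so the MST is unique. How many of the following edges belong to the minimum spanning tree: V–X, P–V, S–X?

Kruskal's algorithm — process edges by increasing weight (ties by edge label):
T–W (1): add — endpoints in different components.
P–R (2): add — endpoints in different components.
T–U (3): add — endpoints in different components.
V–X (4): add — endpoints in different components.
U–X (6): add — endpoints in different components.
R–W (7): add — endpoints in different components.
W–X (8): skip — W and X already connected.
Q–R (15): add — endpoints in different components.
S–X (16): add — endpoints in different components.
MST edge set: {T–W, P–R, T–U, V–X, U–X, R–W, Q–R, S–X}.
Of the listed edges, {V–X, S–X} are in the MST → 2.

2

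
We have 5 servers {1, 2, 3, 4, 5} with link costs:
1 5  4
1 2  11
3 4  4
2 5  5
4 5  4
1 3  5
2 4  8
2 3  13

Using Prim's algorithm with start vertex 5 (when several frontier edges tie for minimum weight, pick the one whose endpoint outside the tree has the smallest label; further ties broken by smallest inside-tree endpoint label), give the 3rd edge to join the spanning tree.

Prim, starting at 5.
Step 1: cheapest edge leaving the tree is 1 5 (4); add 1.
Step 2: cheapest edge leaving the tree is 4 5 (4); add 4.
Step 3: cheapest edge leaving the tree is 3 4 (4); add 3.
Step 4: cheapest edge leaving the tree is 2 5 (5); add 2.
The 3rd edge added is 3 4.

3-4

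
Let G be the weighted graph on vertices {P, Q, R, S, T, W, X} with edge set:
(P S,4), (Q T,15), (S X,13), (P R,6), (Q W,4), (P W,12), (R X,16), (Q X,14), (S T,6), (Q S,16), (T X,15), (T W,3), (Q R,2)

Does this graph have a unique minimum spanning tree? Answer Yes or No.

No

Sort edges by weight, then run Kruskal:
Q R (2): add — endpoints in different components.
T W (3): add — endpoints in different components.
P S (4): add — endpoints in different components.
Q W (4): add — endpoints in different components.
P R (6): add — endpoints in different components.
S T (6): skip — T and S already connected.
P W (12): skip — W and P already connected.
S X (13): add — endpoints in different components.
Non-tree edge S T has weight 6, equal to the heaviest edge on its tree cycle — swapping gives another MST of the same weight. Not unique.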